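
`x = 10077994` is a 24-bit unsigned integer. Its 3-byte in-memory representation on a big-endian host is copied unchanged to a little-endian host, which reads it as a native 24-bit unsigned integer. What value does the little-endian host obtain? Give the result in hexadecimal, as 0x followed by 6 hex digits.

10077994 in 24-bit hexadecimal is 0x99C72A.
Stored big-endian, the bytes at ascending addresses are 99 C7 2A.
Read back as little-endian, the first byte is least significant, giving 0x2AC799.

0x2AC799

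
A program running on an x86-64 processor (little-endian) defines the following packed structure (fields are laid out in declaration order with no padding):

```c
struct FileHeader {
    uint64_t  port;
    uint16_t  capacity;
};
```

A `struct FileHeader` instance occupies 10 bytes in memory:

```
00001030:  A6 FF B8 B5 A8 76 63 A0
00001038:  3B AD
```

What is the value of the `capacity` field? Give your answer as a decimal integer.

`capacity` follows `port` (8 bytes), so it starts at byte offset 8 and occupies 2 bytes.
Bytes at offsets 8..9: 3B AD.
In little-endian order the low byte comes first in memory.
Reassemble most-significant byte first: AD 3B → 0xAD3B.
0xAD3B = 44347.

44347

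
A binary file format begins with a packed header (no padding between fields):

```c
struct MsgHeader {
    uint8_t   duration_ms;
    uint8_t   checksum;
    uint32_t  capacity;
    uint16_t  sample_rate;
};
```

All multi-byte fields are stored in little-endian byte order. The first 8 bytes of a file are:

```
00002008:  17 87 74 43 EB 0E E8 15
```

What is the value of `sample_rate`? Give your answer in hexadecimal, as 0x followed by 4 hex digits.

`sample_rate` follows `duration_ms` (1 B), `checksum` (1 B), `capacity` (4 B), so it starts at offset 1 + 1 + 4 = 6 and occupies 2 bytes.
Bytes at offsets 6..7: E8 15.
Little-endian: lowest address holds the least-significant byte.
Reassemble most-significant byte first: 15 E8 → 0x15E8.

0x15E8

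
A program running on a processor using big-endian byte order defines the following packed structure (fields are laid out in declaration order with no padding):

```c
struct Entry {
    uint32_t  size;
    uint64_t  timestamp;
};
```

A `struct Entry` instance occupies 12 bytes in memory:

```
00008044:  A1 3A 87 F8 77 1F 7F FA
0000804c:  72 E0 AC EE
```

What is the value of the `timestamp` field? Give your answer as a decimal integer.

8583720128437333230

`timestamp` follows `size` (4 bytes), so it starts at byte offset 4 and occupies 8 bytes.
Bytes at offsets 4..11: 77 1F 7F FA 72 E0 AC EE.
In big-endian order the high byte comes first in memory.
The bytes are already most-significant first: 0x771F7FFA72E0ACEE.
0x771F7FFA72E0ACEE = 8583720128437333230.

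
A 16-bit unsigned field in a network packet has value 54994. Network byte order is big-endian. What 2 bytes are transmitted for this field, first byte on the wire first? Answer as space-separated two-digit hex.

54994 in hexadecimal, padded to 16 bits, is 0xD6D2.
Split into bytes (most-significant first): D6 D2.
Big-endian stores the most-significant byte at the lowest address.
So the memory order matches the most-significant-first order: D6 D2.

D6 D2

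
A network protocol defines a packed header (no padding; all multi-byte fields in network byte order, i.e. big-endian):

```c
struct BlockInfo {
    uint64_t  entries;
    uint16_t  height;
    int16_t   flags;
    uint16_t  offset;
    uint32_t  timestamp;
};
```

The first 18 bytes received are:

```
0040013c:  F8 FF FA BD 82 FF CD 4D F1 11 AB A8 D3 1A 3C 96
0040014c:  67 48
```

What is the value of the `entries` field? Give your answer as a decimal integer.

`entries` is the first field, at byte offset 0, occupying 8 bytes.
Bytes at offsets 0..7: F8 FF FA BD 82 FF CD 4D.
In big-endian order the high byte comes first in memory.
The bytes are already most-significant first: 0xF8FFFABD82FFCD4D.
0xF8FFFABD82FFCD4D = 17942335132320910669.

17942335132320910669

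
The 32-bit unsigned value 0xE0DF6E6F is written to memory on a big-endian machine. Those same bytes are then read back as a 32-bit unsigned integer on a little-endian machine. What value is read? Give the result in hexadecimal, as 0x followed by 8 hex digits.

0x6F6EDFE0

Stored big-endian, the bytes at ascending addresses are E0 DF 6E 6F.
Read back as little-endian, the first byte is least significant, giving 0x6F6EDFE0.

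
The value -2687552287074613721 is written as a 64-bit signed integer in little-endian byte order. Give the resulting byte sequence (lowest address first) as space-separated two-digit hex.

Two's complement of -2687552287074613721 in 64 bits: 2687552287074613721 = 0x254C1A90DA5EF9D9; invert → 0xDAB3E56F25A10626; add 1 → 0xDAB3E56F25A10627.
Split into bytes (most-significant first): DA B3 E5 6F 25 A1 06 27.
Little-endian stores the least-significant byte at the lowest address.
So at ascending addresses the bytes are 27 06 A1 25 6F E5 B3 DA.

27 06 A1 25 6F E5 B3 DA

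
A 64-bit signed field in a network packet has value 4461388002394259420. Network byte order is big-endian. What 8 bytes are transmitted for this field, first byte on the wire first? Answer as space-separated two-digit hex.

3D EA 08 C0 2F E6 3F DC

4461388002394259420 in hexadecimal, padded to 64 bits, is 0x3DEA08C02FE63FDC.
Split into bytes (most-significant first): 3D EA 08 C0 2F E6 3F DC.
In big-endian order the high byte comes first in memory.
So the memory order matches the most-significant-first order: 3D EA 08 C0 2F E6 3F DC.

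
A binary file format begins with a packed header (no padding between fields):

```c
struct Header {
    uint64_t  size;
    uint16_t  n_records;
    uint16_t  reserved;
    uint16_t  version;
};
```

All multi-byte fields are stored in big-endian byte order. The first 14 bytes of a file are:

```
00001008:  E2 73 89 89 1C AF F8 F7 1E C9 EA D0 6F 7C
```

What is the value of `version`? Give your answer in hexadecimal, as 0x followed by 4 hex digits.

0x6F7C

`version` follows `size` (8 B), `n_records` (2 B), `reserved` (2 B), so it starts at offset 8 + 2 + 2 = 12 and occupies 2 bytes.
Bytes at offsets 12..13: 6F 7C.
In big-endian order the high byte comes first in memory.
The bytes are already most-significant first: 0x6F7C.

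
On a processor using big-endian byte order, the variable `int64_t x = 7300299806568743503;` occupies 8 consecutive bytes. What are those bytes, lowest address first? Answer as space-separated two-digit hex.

7300299806568743503 in hexadecimal, padded to 64 bits, is 0x654FDFFED462024F.
Split into bytes (most-significant first): 65 4F DF FE D4 62 02 4F.
Big-endian stores the most-significant byte at the lowest address.
So the memory order matches the most-significant-first order: 65 4F DF FE D4 62 02 4F.

65 4F DF FE D4 62 02 4F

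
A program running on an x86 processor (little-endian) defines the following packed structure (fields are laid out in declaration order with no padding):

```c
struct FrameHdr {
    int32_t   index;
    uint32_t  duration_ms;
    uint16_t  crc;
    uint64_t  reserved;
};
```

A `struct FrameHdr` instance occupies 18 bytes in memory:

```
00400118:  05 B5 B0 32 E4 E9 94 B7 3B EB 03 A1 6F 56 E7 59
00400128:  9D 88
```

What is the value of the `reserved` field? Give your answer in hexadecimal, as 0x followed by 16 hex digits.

`reserved` follows `index` (4 B), `duration_ms` (4 B), `crc` (2 B), so it starts at offset 4 + 4 + 2 = 10 and occupies 8 bytes.
Bytes at offsets 10..17: 03 A1 6F 56 E7 59 9D 88.
Little-endian: lowest address holds the least-significant byte.
Reassemble most-significant byte first: 88 9D 59 E7 56 6F A1 03 → 0x889D59E7566FA103.

0x889D59E7566FA103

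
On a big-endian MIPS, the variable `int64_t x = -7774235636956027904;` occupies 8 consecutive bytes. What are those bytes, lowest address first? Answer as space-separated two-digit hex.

94 1C 5D E0 BB 0D A4 00

Two's complement of -7774235636956027904 in 64 bits: 7774235636956027904 = 0x6BE3A21F44F25C00; invert → 0x941C5DE0BB0DA3FF; add 1 → 0x941C5DE0BB0DA400.
Split into bytes (most-significant first): 94 1C 5D E0 BB 0D A4 00.
Big-endian stores the most-significant byte at the lowest address.
So the memory order matches the most-significant-first order: 94 1C 5D E0 BB 0D A4 00.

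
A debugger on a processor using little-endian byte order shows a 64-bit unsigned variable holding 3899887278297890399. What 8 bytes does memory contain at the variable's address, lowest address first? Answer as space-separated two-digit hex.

3899887278297890399 in hexadecimal, padded to 64 bits, is 0x361F2ED12F02BE5F.
Split into bytes (most-significant first): 36 1F 2E D1 2F 02 BE 5F.
Little-endian stores the least-significant byte at the lowest address.
So at ascending addresses the bytes are 5F BE 02 2F D1 2E 1F 36.

5F BE 02 2F D1 2E 1F 36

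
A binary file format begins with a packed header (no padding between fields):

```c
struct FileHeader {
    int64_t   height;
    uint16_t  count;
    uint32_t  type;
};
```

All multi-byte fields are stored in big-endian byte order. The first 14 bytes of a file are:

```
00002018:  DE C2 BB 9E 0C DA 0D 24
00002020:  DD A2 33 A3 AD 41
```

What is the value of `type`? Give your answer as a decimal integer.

`type` follows `height` (8 B), `count` (2 B), so it starts at offset 8 + 2 = 10 and occupies 4 bytes.
Bytes at offsets 10..13: 33 A3 AD 41.
Big-endian stores the most-significant byte at the lowest address.
The bytes are already most-significant first: 0x33A3AD41.
0x33A3AD41 = 866364737.

866364737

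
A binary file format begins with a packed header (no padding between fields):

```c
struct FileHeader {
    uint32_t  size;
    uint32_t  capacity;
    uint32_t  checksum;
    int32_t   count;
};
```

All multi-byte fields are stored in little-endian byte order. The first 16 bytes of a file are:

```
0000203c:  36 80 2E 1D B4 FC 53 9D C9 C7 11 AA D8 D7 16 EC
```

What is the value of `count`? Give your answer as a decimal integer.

-334047272

`count` follows `size` (4 B), `capacity` (4 B), `checksum` (4 B), so it starts at offset 4 + 4 + 4 = 12 and occupies 4 bytes.
Bytes at offsets 12..15: D8 D7 16 EC.
In little-endian order the low byte comes first in memory.
Reassemble most-significant byte first: EC 16 D7 D8 → 0xEC16D7D8.
Top bit is set, so as a signed 32-bit value this is 0xEC16D7D8 − 2^32 = -334047272.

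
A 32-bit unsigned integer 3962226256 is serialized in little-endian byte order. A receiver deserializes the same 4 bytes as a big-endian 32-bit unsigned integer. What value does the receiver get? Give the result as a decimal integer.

3962226256 in 32-bit hexadecimal is 0xEC2AC650.
Stored little-endian, the bytes at ascending addresses are 50 C6 2A EC.
Read back as big-endian, the last byte is least significant, giving 0x50C62AEC.
0x50C62AEC = 1355164396.

1355164396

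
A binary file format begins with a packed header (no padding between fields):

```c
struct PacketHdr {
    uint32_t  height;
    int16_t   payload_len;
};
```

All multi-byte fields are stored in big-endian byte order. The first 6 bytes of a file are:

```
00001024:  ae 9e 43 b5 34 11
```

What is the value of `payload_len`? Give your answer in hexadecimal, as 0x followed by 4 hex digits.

`payload_len` follows `height` (4 bytes), so it starts at byte offset 4 and occupies 2 bytes.
Bytes at offsets 4..5: 34 11.
In big-endian order the high byte comes first in memory.
The bytes are already most-significant first: 0x3411.

0x3411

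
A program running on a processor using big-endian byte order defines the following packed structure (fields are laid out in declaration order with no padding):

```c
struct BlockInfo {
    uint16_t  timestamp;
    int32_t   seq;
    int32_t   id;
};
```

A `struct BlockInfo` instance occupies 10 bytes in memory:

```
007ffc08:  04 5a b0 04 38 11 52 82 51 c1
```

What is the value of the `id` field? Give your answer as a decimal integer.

`id` follows `timestamp` (2 B), `seq` (4 B), so it starts at offset 2 + 4 = 6 and occupies 4 bytes.
Bytes at offsets 6..9: 52 82 51 C1.
Big-endian stores the most-significant byte at the lowest address.
The bytes are already most-significant first: 0x528251C1.
0x528251C1 = 1384272321.

1384272321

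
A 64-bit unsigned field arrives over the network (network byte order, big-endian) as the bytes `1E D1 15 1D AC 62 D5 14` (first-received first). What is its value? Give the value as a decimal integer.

2220579308460758292

Big-endian stores the most-significant byte at the lowest address.
The bytes are already most-significant first: 0x1ED1151DAC62D514.
0x1ED1151DAC62D514 = 2220579308460758292.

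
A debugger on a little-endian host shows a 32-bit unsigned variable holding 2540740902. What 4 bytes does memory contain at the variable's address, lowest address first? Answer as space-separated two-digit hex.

2540740902 in hexadecimal, padded to 32 bits, is 0x9770A126.
Split into bytes (most-significant first): 97 70 A1 26.
Little-endian: lowest address holds the least-significant byte.
So at ascending addresses the bytes are 26 A1 70 97.

26 A1 70 97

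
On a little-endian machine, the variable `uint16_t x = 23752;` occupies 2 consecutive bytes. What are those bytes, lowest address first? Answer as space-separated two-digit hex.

C8 5C

23752 in hexadecimal, padded to 16 bits, is 0x5CC8.
Split into bytes (most-significant first): 5C C8.
In little-endian order the low byte comes first in memory.
So at ascending addresses the bytes are C8 5C.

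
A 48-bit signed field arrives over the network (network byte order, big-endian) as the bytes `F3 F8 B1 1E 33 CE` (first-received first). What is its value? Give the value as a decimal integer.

Big-endian: lowest address holds the most-significant byte.
The bytes are already most-significant first: 0xF3F8B11E33CE.
Top bit is set, so as a signed 48-bit value this is 0xF3F8B11E33CE − 2^48 = -13225527725106.

-13225527725106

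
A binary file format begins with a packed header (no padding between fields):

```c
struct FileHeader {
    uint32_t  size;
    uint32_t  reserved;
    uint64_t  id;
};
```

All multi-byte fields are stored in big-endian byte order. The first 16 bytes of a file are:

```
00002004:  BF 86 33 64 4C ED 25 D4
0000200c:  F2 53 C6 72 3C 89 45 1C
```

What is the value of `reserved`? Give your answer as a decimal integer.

`reserved` follows `size` (4 bytes), so it starts at byte offset 4 and occupies 4 bytes.
Bytes at offsets 4..7: 4C ED 25 D4.
Big-endian stores the most-significant byte at the lowest address.
The bytes are already most-significant first: 0x4CED25D4.
0x4CED25D4 = 1290610132.

1290610132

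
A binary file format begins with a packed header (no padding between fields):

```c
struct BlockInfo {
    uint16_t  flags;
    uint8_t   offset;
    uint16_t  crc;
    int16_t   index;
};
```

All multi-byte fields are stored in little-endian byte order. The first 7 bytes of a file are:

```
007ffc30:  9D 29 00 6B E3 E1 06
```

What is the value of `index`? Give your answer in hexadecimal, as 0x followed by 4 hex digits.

`index` follows `flags` (2 B), `offset` (1 B), `crc` (2 B), so it starts at offset 2 + 1 + 2 = 5 and occupies 2 bytes.
Bytes at offsets 5..6: E1 06.
Little-endian: lowest address holds the least-significant byte.
Reassemble most-significant byte first: 06 E1 → 0x06E1.

0x06E1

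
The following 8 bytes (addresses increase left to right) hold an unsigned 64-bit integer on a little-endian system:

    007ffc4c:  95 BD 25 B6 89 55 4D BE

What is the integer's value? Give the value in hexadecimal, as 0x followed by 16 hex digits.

Little-endian stores the least-significant byte at the lowest address.
Reassemble most-significant byte first: BE 4D 55 89 B6 25 BD 95 → 0xBE4D5589B625BD95.

0xBE4D5589B625BD95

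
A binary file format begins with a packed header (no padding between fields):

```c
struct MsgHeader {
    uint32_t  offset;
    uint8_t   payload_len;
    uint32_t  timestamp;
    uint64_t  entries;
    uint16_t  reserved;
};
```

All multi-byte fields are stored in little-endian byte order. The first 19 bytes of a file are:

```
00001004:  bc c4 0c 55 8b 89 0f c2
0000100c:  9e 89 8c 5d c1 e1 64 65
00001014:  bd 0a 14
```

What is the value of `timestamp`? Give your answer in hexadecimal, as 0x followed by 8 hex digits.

0x9EC20F89

`timestamp` follows `offset` (4 B), `payload_len` (1 B), so it starts at offset 4 + 1 = 5 and occupies 4 bytes.
Bytes at offsets 5..8: 89 0F C2 9E.
Little-endian stores the least-significant byte at the lowest address.
Reassemble most-significant byte first: 9E C2 0F 89 → 0x9EC20F89.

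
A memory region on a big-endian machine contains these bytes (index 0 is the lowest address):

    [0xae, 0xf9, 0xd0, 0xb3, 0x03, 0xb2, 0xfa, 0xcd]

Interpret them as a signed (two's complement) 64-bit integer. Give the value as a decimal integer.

-5838405974629352755

Big-endian stores the most-significant byte at the lowest address.
The bytes are already most-significant first: 0xAEF9D0B303B2FACD.
Top bit is set, so as a signed 64-bit value this is 0xAEF9D0B303B2FACD − 2^64 = -5838405974629352755.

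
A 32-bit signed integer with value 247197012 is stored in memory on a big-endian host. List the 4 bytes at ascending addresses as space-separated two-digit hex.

0E BB ED 54

247197012 in hexadecimal, padded to 32 bits, is 0x0EBBED54.
Split into bytes (most-significant first): 0E BB ED 54.
Big-endian stores the most-significant byte at the lowest address.
So the memory order matches the most-significant-first order: 0E BB ED 54.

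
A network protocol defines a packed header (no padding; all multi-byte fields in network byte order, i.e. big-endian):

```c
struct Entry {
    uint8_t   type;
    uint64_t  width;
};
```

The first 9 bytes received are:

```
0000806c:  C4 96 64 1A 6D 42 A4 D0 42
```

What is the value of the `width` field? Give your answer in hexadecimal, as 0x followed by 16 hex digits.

0x96641A6D42A4D042

`width` follows `type` (1 byte), so it starts at byte offset 1 and occupies 8 bytes.
Bytes at offsets 1..8: 96 64 1A 6D 42 A4 D0 42.
Big-endian stores the most-significant byte at the lowest address.
The bytes are already most-significant first: 0x96641A6D42A4D042.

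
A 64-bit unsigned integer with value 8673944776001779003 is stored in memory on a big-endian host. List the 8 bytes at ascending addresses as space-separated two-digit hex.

78 60 0A D1 36 F0 F5 3B

8673944776001779003 in hexadecimal, padded to 64 bits, is 0x78600AD136F0F53B.
Split into bytes (most-significant first): 78 60 0A D1 36 F0 F5 3B.
In big-endian order the high byte comes first in memory.
So the memory order matches the most-significant-first order: 78 60 0A D1 36 F0 F5 3B.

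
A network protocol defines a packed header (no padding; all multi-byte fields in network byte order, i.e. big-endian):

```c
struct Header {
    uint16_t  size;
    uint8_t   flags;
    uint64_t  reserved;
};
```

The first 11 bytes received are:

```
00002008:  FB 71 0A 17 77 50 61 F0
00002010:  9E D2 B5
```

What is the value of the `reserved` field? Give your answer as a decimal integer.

1690908566679900853

`reserved` follows `size` (2 B), `flags` (1 B), so it starts at offset 2 + 1 = 3 and occupies 8 bytes.
Bytes at offsets 3..10: 17 77 50 61 F0 9E D2 B5.
Big-endian: lowest address holds the most-significant byte.
The bytes are already most-significant first: 0x17775061F09ED2B5.
0x17775061F09ED2B5 = 1690908566679900853.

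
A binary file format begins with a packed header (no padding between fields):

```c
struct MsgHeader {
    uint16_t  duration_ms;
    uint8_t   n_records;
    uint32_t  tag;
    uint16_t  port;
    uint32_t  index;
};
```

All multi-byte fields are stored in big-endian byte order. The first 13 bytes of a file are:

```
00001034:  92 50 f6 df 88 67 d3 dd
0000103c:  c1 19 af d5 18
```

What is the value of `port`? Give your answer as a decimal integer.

`port` follows `duration_ms` (2 B), `n_records` (1 B), `tag` (4 B), so it starts at offset 2 + 1 + 4 = 7 and occupies 2 bytes.
Bytes at offsets 7..8: DD C1.
Big-endian stores the most-significant byte at the lowest address.
The bytes are already most-significant first: 0xDDC1.
0xDDC1 = 56769.

56769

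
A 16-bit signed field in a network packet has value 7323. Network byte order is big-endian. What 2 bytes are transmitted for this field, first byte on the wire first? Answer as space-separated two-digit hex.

7323 in hexadecimal, padded to 16 bits, is 0x1C9B.
Split into bytes (most-significant first): 1C 9B.
In big-endian order the high byte comes first in memory.
So the memory order matches the most-significant-first order: 1C 9B.

1C 9B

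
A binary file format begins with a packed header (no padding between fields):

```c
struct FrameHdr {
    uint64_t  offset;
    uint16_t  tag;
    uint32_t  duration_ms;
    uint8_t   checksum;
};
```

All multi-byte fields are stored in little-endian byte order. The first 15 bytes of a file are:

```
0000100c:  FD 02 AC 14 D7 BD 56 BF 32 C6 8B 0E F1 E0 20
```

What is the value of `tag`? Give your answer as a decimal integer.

50738

`tag` follows `offset` (8 bytes), so it starts at byte offset 8 and occupies 2 bytes.
Bytes at offsets 8..9: 32 C6.
Little-endian stores the least-significant byte at the lowest address.
Reassemble most-significant byte first: C6 32 → 0xC632.
0xC632 = 50738.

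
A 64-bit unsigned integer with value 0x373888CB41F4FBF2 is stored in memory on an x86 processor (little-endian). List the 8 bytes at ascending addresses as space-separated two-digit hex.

F2 FB F4 41 CB 88 38 37

Split into bytes (most-significant first): 37 38 88 CB 41 F4 FB F2.
Little-endian: lowest address holds the least-significant byte.
So at ascending addresses the bytes are F2 FB F4 41 CB 88 38 37.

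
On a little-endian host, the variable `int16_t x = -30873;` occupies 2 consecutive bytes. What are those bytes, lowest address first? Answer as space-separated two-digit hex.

Two's complement of -30873 in 16 bits: 30873 = 0x7899; invert → 0x8766; add 1 → 0x8767.
Split into bytes (most-significant first): 87 67.
Little-endian stores the least-significant byte at the lowest address.
So at ascending addresses the bytes are 67 87.

67 87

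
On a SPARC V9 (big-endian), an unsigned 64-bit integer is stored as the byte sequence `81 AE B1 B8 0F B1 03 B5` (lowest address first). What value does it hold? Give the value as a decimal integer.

9344601680935715765

Big-endian: lowest address holds the most-significant byte.
The bytes are already most-significant first: 0x81AEB1B80FB103B5.
0x81AEB1B80FB103B5 = 9344601680935715765.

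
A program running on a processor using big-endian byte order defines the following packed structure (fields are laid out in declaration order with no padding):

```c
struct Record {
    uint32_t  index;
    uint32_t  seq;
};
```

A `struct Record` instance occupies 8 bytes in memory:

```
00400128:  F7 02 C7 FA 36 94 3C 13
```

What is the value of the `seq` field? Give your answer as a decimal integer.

`seq` follows `index` (4 bytes), so it starts at byte offset 4 and occupies 4 bytes.
Bytes at offsets 4..7: 36 94 3C 13.
Big-endian: lowest address holds the most-significant byte.
The bytes are already most-significant first: 0x36943C13.
0x36943C13 = 915684371.

915684371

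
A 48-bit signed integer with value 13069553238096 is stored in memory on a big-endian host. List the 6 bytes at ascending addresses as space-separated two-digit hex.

13069553238096 in hexadecimal, padded to 48 bits, is 0x0BE2FE140050.
Split into bytes (most-significant first): 0B E2 FE 14 00 50.
In big-endian order the high byte comes first in memory.
So the memory order matches the most-significant-first order: 0B E2 FE 14 00 50.

0B E2 FE 14 00 50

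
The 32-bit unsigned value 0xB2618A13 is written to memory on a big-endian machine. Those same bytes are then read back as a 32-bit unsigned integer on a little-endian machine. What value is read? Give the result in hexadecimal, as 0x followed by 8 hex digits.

Stored big-endian, the bytes at ascending addresses are B2 61 8A 13.
Read back as little-endian, the first byte is least significant, giving 0x138A61B2.

0x138A61B2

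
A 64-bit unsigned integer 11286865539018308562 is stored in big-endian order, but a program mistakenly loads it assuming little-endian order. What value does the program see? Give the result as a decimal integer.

11286865539018308562 in 64-bit hexadecimal is 0x9CA3006848C8BBD2.
Stored big-endian, the bytes at ascending addresses are 9C A3 00 68 48 C8 BB D2.
Read back as little-endian, the first byte is least significant, giving 0xD2BBC8486800A39C.
0xD2BBC8486800A39C = 15184950781917832092.

15184950781917832092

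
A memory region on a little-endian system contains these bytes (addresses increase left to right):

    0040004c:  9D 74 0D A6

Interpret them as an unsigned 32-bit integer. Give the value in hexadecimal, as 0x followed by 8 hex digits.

Little-endian: lowest address holds the least-significant byte.
Reassemble most-significant byte first: A6 0D 74 9D → 0xA60D749D.

0xA60D749D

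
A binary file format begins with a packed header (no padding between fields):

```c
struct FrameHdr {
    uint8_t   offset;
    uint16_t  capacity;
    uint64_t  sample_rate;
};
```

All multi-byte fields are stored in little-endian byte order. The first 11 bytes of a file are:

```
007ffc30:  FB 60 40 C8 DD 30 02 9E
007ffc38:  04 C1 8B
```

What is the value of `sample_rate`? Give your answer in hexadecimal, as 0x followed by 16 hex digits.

0x8BC1049E0230DDC8

`sample_rate` follows `offset` (1 B), `capacity` (2 B), so it starts at offset 1 + 2 = 3 and occupies 8 bytes.
Bytes at offsets 3..10: C8 DD 30 02 9E 04 C1 8B.
Little-endian stores the least-significant byte at the lowest address.
Reassemble most-significant byte first: 8B C1 04 9E 02 30 DD C8 → 0x8BC1049E0230DDC8.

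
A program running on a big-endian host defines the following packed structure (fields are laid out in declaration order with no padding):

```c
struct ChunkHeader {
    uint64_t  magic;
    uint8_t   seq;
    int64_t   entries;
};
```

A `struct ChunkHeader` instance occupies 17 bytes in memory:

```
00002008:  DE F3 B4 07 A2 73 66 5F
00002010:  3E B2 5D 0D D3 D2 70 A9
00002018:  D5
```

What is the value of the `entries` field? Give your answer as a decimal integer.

-5594299958704428587

`entries` follows `magic` (8 B), `seq` (1 B), so it starts at offset 8 + 1 = 9 and occupies 8 bytes.
Bytes at offsets 9..16: B2 5D 0D D3 D2 70 A9 D5.
Big-endian stores the most-significant byte at the lowest address.
The bytes are already most-significant first: 0xB25D0DD3D270A9D5.
Top bit is set, so as a signed 64-bit value this is 0xB25D0DD3D270A9D5 − 2^64 = -5594299958704428587.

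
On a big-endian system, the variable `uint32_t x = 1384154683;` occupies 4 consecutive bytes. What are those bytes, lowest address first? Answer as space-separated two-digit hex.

1384154683 in hexadecimal, padded to 32 bits, is 0x5280863B.
Split into bytes (most-significant first): 52 80 86 3B.
Big-endian stores the most-significant byte at the lowest address.
So the memory order matches the most-significant-first order: 52 80 86 3B.

52 80 86 3B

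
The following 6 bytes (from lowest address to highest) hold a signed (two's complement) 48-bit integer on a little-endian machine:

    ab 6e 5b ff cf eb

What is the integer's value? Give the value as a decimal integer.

-22196401770837

In little-endian order the low byte comes first in memory.
Reassemble most-significant byte first: EB CF FF 5B 6E AB → 0xEBCFFF5B6EAB.
Top bit is set, so as a signed 48-bit value this is 0xEBCFFF5B6EAB − 2^48 = -22196401770837.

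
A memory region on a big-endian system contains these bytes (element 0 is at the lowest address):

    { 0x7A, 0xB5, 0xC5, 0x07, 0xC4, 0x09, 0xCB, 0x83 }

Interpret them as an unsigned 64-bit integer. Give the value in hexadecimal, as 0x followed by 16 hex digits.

In big-endian order the high byte comes first in memory.
The bytes are already most-significant first: 0x7AB5C507C409CB83.

0x7AB5C507C409CB83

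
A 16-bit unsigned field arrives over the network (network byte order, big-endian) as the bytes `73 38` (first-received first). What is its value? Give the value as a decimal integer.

Big-endian stores the most-significant byte at the lowest address.
The bytes are already most-significant first: 0x7338.
0x7338 = 29496.

29496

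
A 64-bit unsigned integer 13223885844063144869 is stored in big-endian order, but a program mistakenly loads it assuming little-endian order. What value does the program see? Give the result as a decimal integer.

13223885844063144869 in 64-bit hexadecimal is 0xB784AE1CADB34BA5.
Stored big-endian, the bytes at ascending addresses are B7 84 AE 1C AD B3 4B A5.
Read back as little-endian, the first byte is least significant, giving 0xA54BB3AD1CAE84B7.
0xA54BB3AD1CAE84B7 = 11910811195603322039.

11910811195603322039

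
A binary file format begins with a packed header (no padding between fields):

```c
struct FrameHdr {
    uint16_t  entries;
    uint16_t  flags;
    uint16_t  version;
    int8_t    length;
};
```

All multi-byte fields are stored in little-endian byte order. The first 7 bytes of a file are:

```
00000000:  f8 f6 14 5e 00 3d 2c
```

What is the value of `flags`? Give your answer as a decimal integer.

24084

`flags` follows `entries` (2 bytes), so it starts at byte offset 2 and occupies 2 bytes.
Bytes at offsets 2..3: 14 5E.
Little-endian stores the least-significant byte at the lowest address.
Reassemble most-significant byte first: 5E 14 → 0x5E14.
0x5E14 = 24084.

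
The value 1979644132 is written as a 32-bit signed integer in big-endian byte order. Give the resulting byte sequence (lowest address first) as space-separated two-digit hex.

1979644132 in hexadecimal, padded to 32 bits, is 0x75FEF8E4.
Split into bytes (most-significant first): 75 FE F8 E4.
In big-endian order the high byte comes first in memory.
So the memory order matches the most-significant-first order: 75 FE F8 E4.

75 FE F8 E4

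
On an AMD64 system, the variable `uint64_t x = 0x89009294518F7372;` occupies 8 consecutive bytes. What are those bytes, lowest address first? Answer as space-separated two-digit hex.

Split into bytes (most-significant first): 89 00 92 94 51 8F 73 72.
Little-endian: lowest address holds the least-significant byte.
So at ascending addresses the bytes are 72 73 8F 51 94 92 00 89.

72 73 8F 51 94 92 00 89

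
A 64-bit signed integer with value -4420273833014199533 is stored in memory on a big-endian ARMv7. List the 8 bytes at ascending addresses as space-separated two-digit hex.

C2 A8 08 5E 55 3B FB 13

Two's complement of -4420273833014199533 in 64 bits: 4420273833014199533 = 0x3D57F7A1AAC404ED; invert → 0xC2A8085E553BFB12; add 1 → 0xC2A8085E553BFB13.
Split into bytes (most-significant first): C2 A8 08 5E 55 3B FB 13.
In big-endian order the high byte comes first in memory.
So the memory order matches the most-significant-first order: C2 A8 08 5E 55 3B FB 13.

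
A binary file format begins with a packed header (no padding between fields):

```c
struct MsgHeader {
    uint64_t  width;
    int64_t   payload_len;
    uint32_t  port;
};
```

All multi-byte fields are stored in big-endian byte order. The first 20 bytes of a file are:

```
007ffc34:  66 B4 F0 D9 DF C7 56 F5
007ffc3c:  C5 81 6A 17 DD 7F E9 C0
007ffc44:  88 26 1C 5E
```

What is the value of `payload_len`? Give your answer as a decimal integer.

-4214971125509133888

`payload_len` follows `width` (8 bytes), so it starts at byte offset 8 and occupies 8 bytes.
Bytes at offsets 8..15: C5 81 6A 17 DD 7F E9 C0.
In big-endian order the high byte comes first in memory.
The bytes are already most-significant first: 0xC5816A17DD7FE9C0.
Top bit is set, so as a signed 64-bit value this is 0xC5816A17DD7FE9C0 − 2^64 = -4214971125509133888.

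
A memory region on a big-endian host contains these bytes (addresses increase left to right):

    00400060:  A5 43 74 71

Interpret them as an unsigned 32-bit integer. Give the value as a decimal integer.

Big-endian stores the most-significant byte at the lowest address.
The bytes are already most-significant first: 0xA5437471.
0xA5437471 = 2772661361.

2772661361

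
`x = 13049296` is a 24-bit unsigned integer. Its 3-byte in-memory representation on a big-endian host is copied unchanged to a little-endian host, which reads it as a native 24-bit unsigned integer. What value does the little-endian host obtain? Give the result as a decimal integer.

13049296 in 24-bit hexadecimal is 0xC71DD0.
Stored big-endian, the bytes at ascending addresses are C7 1D D0.
Read back as little-endian, the first byte is least significant, giving 0xD01DC7.
0xD01DC7 = 13639111.

13639111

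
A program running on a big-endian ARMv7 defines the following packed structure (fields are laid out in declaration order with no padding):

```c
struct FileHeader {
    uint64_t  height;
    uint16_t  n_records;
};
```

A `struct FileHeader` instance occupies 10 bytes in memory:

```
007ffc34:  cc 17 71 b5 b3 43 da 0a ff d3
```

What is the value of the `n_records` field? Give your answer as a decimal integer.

65491

`n_records` follows `height` (8 bytes), so it starts at byte offset 8 and occupies 2 bytes.
Bytes at offsets 8..9: FF D3.
Big-endian: lowest address holds the most-significant byte.
The bytes are already most-significant first: 0xFFD3.
0xFFD3 = 65491.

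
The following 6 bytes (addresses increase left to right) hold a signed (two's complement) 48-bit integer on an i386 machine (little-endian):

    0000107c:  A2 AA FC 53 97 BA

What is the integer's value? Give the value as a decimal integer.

-76315864814942

Little-endian: lowest address holds the least-significant byte.
Reassemble most-significant byte first: BA 97 53 FC AA A2 → 0xBA9753FCAAA2.
Top bit is set, so as a signed 48-bit value this is 0xBA9753FCAAA2 − 2^48 = -76315864814942.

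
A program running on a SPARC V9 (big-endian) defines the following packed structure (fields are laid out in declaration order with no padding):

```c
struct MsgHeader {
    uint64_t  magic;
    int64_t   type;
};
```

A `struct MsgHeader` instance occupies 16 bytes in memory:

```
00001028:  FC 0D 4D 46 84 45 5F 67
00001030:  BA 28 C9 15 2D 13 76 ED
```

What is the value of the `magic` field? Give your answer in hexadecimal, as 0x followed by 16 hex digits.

`magic` is the first field, at byte offset 0, occupying 8 bytes.
Bytes at offsets 0..7: FC 0D 4D 46 84 45 5F 67.
Big-endian stores the most-significant byte at the lowest address.
The bytes are already most-significant first: 0xFC0D4D4684455F67.

0xFC0D4D4684455F67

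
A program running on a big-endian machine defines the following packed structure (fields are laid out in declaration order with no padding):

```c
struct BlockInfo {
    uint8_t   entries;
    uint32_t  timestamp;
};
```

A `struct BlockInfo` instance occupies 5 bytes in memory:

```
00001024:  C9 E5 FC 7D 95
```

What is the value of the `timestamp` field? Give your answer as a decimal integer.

`timestamp` follows `entries` (1 byte), so it starts at byte offset 1 and occupies 4 bytes.
Bytes at offsets 1..4: E5 FC 7D 95.
Big-endian: lowest address holds the most-significant byte.
The bytes are already most-significant first: 0xE5FC7D95.
0xE5FC7D95 = 3858529685.

3858529685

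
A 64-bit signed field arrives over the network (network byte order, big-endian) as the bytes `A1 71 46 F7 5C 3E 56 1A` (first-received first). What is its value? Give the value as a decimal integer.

Big-endian stores the most-significant byte at the lowest address.
The bytes are already most-significant first: 0xA17146F75C3E561A.
Top bit is set, so as a signed 64-bit value this is 0xA17146F75C3E561A − 2^64 = -6813586733016394214.

-6813586733016394214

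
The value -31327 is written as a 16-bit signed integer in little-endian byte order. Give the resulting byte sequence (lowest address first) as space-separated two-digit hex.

Two's complement of -31327 in 16 bits: 31327 = 0x7A5F; invert → 0x85A0; add 1 → 0x85A1.
Split into bytes (most-significant first): 85 A1.
In little-endian order the low byte comes first in memory.
So at ascending addresses the bytes are A1 85.

A1 85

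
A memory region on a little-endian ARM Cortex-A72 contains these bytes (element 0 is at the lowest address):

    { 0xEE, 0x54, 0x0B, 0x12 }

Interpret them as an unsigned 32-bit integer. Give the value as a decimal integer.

Little-endian: lowest address holds the least-significant byte.
Reassemble most-significant byte first: 12 0B 54 EE → 0x120B54EE.
0x120B54EE = 302732526.

302732526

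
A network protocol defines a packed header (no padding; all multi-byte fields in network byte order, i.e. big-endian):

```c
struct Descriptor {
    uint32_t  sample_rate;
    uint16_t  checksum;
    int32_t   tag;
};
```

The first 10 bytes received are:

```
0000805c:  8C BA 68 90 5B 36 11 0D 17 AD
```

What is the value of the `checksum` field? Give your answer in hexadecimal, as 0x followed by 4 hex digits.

`checksum` follows `sample_rate` (4 bytes), so it starts at byte offset 4 and occupies 2 bytes.
Bytes at offsets 4..5: 5B 36.
Big-endian stores the most-significant byte at the lowest address.
The bytes are already most-significant first: 0x5B36.

0x5B36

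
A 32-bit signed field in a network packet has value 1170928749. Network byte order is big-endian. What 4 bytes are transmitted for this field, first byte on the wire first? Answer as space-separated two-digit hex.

1170928749 in hexadecimal, padded to 32 bits, is 0x45CAF46D.
Split into bytes (most-significant first): 45 CA F4 6D.
Big-endian: lowest address holds the most-significant byte.
So the memory order matches the most-significant-first order: 45 CA F4 6D.

45 CA F4 6D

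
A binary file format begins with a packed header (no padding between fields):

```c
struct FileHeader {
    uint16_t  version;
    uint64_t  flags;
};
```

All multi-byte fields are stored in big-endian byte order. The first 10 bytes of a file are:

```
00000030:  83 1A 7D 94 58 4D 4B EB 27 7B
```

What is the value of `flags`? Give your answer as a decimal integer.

9048954640303597435

`flags` follows `version` (2 bytes), so it starts at byte offset 2 and occupies 8 bytes.
Bytes at offsets 2..9: 7D 94 58 4D 4B EB 27 7B.
Big-endian stores the most-significant byte at the lowest address.
The bytes are already most-significant first: 0x7D94584D4BEB277B.
0x7D94584D4BEB277B = 9048954640303597435.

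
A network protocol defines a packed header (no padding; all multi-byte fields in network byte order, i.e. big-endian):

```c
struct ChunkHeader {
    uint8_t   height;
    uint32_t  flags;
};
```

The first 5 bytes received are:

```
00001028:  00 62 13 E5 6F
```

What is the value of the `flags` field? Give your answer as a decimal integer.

1645471087

`flags` follows `height` (1 byte), so it starts at byte offset 1 and occupies 4 bytes.
Bytes at offsets 1..4: 62 13 E5 6F.
In big-endian order the high byte comes first in memory.
The bytes are already most-significant first: 0x6213E56F.
0x6213E56F = 1645471087.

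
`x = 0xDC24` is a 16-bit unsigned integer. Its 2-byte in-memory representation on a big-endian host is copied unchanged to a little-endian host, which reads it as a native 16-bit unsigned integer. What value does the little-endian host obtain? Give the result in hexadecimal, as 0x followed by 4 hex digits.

Stored big-endian, the bytes at ascending addresses are DC 24.
Read back as little-endian, the first byte is least significant, giving 0x24DC.

0x24DC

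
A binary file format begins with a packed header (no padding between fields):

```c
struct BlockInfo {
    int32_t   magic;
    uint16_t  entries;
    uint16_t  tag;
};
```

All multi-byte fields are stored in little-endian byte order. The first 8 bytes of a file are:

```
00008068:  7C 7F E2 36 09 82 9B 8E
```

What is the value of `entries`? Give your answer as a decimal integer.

33289

`entries` follows `magic` (4 bytes), so it starts at byte offset 4 and occupies 2 bytes.
Bytes at offsets 4..5: 09 82.
Little-endian stores the least-significant byte at the lowest address.
Reassemble most-significant byte first: 82 09 → 0x8209.
0x8209 = 33289.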